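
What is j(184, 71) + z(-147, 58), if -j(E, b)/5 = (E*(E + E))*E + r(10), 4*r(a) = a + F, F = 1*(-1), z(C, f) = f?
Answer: -249179973/4 ≈ -6.2295e+7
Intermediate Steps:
F = -1
r(a) = -1/4 + a/4 (r(a) = (a - 1)/4 = (-1 + a)/4 = -1/4 + a/4)
j(E, b) = -45/4 - 10*E**3 (j(E, b) = -5*((E*(E + E))*E + (-1/4 + (1/4)*10)) = -5*((E*(2*E))*E + (-1/4 + 5/2)) = -5*((2*E**2)*E + 9/4) = -5*(2*E**3 + 9/4) = -5*(9/4 + 2*E**3) = -45/4 - 10*E**3)
j(184, 71) + z(-147, 58) = (-45/4 - 10*184**3) + 58 = (-45/4 - 10*6229504) + 58 = (-45/4 - 62295040) + 58 = -249180205/4 + 58 = -249179973/4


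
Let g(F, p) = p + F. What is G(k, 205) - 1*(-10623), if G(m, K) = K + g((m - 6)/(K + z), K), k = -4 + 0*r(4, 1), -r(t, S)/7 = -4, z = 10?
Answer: 474417/43 ≈ 11033.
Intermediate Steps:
r(t, S) = 28 (r(t, S) = -7*(-4) = 28)
k = -4 (k = -4 + 0*28 = -4 + 0 = -4)
g(F, p) = F + p
G(m, K) = 2*K + (-6 + m)/(10 + K) (G(m, K) = K + ((m - 6)/(K + 10) + K) = K + ((-6 + m)/(10 + K) + K) = K + (K + (-6 + m)/(10 + K)) = 2*K + (-6 + m)/(10 + K))
G(k, 205) - 1*(-10623) = (-6 - 4 + 2*205*(10 + 205))/(10 + 205) - 1*(-10623) = (-6 - 4 + 2*205*215)/215 + 10623 = (-6 - 4 + 88150)/215 + 10623 = (1/215)*88140 + 10623 = 17628/43 + 10623 = 474417/43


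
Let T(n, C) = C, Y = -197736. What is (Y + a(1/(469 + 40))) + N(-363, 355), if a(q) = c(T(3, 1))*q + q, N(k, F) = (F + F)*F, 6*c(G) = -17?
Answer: 165874945/3054 ≈ 54314.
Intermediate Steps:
c(G) = -17/6 (c(G) = (1/6)*(-17) = -17/6)
N(k, F) = 2*F**2 (N(k, F) = (2*F)*F = 2*F**2)
a(q) = -11*q/6 (a(q) = -17*q/6 + q = -11*q/6)
(Y + a(1/(469 + 40))) + N(-363, 355) = (-197736 - 11/(6*(469 + 40))) + 2*355**2 = (-197736 - 11/6/509) + 2*126025 = (-197736 - 11/6*1/509) + 252050 = (-197736 - 11/3054) + 252050 = -603885755/3054 + 252050 = 165874945/3054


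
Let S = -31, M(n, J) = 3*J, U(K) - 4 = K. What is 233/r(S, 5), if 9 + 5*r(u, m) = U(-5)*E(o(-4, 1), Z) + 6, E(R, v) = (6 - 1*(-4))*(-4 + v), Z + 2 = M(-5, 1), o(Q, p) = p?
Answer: 1165/27 ≈ 43.148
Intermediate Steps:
U(K) = 4 + K
Z = 1 (Z = -2 + 3*1 = -2 + 3 = 1)
E(R, v) = -40 + 10*v (E(R, v) = (6 + 4)*(-4 + v) = 10*(-4 + v) = -40 + 10*v)
r(u, m) = 27/5 (r(u, m) = -9/5 + ((4 - 5)*(-40 + 10*1) + 6)/5 = -9/5 + (-(-40 + 10) + 6)/5 = -9/5 + (-1*(-30) + 6)/5 = -9/5 + (30 + 6)/5 = -9/5 + (⅕)*36 = -9/5 + 36/5 = 27/5)
233/r(S, 5) = 233/(27/5) = 233*(5/27) = 1165/27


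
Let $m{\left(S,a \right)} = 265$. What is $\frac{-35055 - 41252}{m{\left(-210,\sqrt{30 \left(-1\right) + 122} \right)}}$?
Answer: $- \frac{76307}{265} \approx -287.95$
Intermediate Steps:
$\frac{-35055 - 41252}{m{\left(-210,\sqrt{30 \left(-1\right) + 122} \right)}} = \frac{-35055 - 41252}{265} = \left(-76307\right) \frac{1}{265} = - \frac{76307}{265}$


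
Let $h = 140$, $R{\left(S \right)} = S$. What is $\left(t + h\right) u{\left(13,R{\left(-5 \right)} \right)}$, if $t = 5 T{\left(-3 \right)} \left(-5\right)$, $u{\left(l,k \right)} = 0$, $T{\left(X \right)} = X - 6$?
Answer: $0$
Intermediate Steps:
$T{\left(X \right)} = -6 + X$ ($T{\left(X \right)} = X - 6 = -6 + X$)
$t = 225$ ($t = 5 \left(-6 - 3\right) \left(-5\right) = 5 \left(-9\right) \left(-5\right) = \left(-45\right) \left(-5\right) = 225$)
$\left(t + h\right) u{\left(13,R{\left(-5 \right)} \right)} = \left(225 + 140\right) 0 = 365 \cdot 0 = 0$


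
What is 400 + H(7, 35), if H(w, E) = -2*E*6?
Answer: -20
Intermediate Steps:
H(w, E) = -12*E
400 + H(7, 35) = 400 - 12*35 = 400 - 420 = -20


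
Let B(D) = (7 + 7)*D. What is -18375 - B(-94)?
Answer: -17059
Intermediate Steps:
B(D) = 14*D
-18375 - B(-94) = -18375 - 14*(-94) = -18375 - 1*(-1316) = -18375 + 1316 = -17059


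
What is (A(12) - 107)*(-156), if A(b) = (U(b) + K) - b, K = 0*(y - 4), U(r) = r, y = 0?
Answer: 16692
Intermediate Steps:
K = 0 (K = 0*(0 - 4) = 0*(-4) = 0)
A(b) = 0 (A(b) = (b + 0) - b = b - b = 0)
(A(12) - 107)*(-156) = (0 - 107)*(-156) = -107*(-156) = 16692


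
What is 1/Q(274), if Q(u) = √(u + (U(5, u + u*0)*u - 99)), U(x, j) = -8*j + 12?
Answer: -I*√597145/597145 ≈ -0.0012941*I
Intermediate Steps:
U(x, j) = 12 - 8*j
Q(u) = √(-99 + u + u*(12 - 8*u)) (Q(u) = √(u + ((12 - 8*(u + u*0))*u - 99)) = √(u + ((12 - 8*(u + 0))*u - 99)) = √(u + ((12 - 8*u)*u - 99)) = √(u + (u*(12 - 8*u) - 99)) = √(u + (-99 + u*(12 - 8*u))) = √(-99 + u + u*(12 - 8*u)))
1/Q(274) = 1/(√(-99 - 8*274² + 13*274)) = 1/(√(-99 - 8*75076 + 3562)) = 1/(√(-99 - 600608 + 3562)) = 1/(√(-597145)) = 1/(I*√597145) = -I*√597145/597145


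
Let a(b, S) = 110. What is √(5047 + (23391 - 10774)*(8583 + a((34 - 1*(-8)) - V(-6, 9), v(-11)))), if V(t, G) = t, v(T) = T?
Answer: 2*√27421157 ≈ 10473.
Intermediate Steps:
√(5047 + (23391 - 10774)*(8583 + a((34 - 1*(-8)) - V(-6, 9), v(-11)))) = √(5047 + (23391 - 10774)*(8583 + 110)) = √(5047 + 12617*8693) = √(5047 + 109679581) = √109684628 = 2*√27421157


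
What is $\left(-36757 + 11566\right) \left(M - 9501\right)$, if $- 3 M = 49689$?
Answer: $656578224$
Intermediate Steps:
$M = -16563$ ($M = \left(- \frac{1}{3}\right) 49689 = -16563$)
$\left(-36757 + 11566\right) \left(M - 9501\right) = \left(-36757 + 11566\right) \left(-16563 - 9501\right) = \left(-25191\right) \left(-26064\right) = 656578224$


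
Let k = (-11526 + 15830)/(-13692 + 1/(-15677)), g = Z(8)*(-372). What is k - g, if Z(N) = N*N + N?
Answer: 5749104332432/214649485 ≈ 26784.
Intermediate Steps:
Z(N) = N + N² (Z(N) = N² + N = N + N²)
g = -26784 (g = (8*(1 + 8))*(-372) = (8*9)*(-372) = 72*(-372) = -26784)
k = -67473808/214649485 (k = 4304/(-13692 - 1/15677) = 4304/(-214649485/15677) = 4304*(-15677/214649485) = -67473808/214649485 ≈ -0.31434)
k - g = -67473808/214649485 - 1*(-26784) = -67473808/214649485 + 26784 = 5749104332432/214649485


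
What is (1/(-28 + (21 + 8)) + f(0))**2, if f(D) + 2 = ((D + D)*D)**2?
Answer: 1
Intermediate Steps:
f(D) = -2 + 4*D**4 (f(D) = -2 + ((D + D)*D)**2 = -2 + ((2*D)*D)**2 = -2 + (2*D**2)**2 = -2 + 4*D**4)
(1/(-28 + (21 + 8)) + f(0))**2 = (1/(-28 + (21 + 8)) + (-2 + 4*0**4))**2 = (1/(-28 + 29) + (-2 + 4*0))**2 = (1/1 + (-2 + 0))**2 = (1 - 2)**2 = (-1)**2 = 1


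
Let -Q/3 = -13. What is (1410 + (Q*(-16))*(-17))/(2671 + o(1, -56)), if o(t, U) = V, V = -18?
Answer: 12018/2653 ≈ 4.5300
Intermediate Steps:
Q = 39 (Q = -3*(-13) = 39)
o(t, U) = -18
(1410 + (Q*(-16))*(-17))/(2671 + o(1, -56)) = (1410 + (39*(-16))*(-17))/(2671 - 18) = (1410 - 624*(-17))/2653 = (1410 + 10608)*(1/2653) = 12018*(1/2653) = 12018/2653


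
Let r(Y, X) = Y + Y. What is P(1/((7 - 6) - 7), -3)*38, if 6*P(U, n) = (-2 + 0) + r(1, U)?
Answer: 0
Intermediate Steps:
r(Y, X) = 2*Y
P(U, n) = 0 (P(U, n) = ((-2 + 0) + 2*1)/6 = (-2 + 2)/6 = (⅙)*0 = 0)
P(1/((7 - 6) - 7), -3)*38 = 0*38 = 0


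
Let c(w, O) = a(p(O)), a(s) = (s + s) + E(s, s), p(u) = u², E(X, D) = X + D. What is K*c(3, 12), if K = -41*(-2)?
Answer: 47232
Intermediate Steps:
E(X, D) = D + X
K = 82
a(s) = 4*s (a(s) = (s + s) + (s + s) = 2*s + 2*s = 4*s)
c(w, O) = 4*O²
K*c(3, 12) = 82*(4*12²) = 82*(4*144) = 82*576 = 47232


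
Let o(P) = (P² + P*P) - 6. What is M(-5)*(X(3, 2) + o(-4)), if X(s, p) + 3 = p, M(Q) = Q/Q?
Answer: 25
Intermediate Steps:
M(Q) = 1
X(s, p) = -3 + p
o(P) = -6 + 2*P² (o(P) = (P² + P²) - 6 = 2*P² - 6 = -6 + 2*P²)
M(-5)*(X(3, 2) + o(-4)) = 1*((-3 + 2) + (-6 + 2*(-4)²)) = 1*(-1 + (-6 + 2*16)) = 1*(-1 + (-6 + 32)) = 1*(-1 + 26) = 1*25 = 25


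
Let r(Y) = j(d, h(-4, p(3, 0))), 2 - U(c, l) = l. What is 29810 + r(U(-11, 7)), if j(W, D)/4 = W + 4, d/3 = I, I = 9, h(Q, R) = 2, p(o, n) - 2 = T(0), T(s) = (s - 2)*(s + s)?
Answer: 29934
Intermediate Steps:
T(s) = 2*s*(-2 + s) (T(s) = (-2 + s)*(2*s) = 2*s*(-2 + s))
U(c, l) = 2 - l
p(o, n) = 2 (p(o, n) = 2 + 2*0*(-2 + 0) = 2 + 2*0*(-2) = 2 + 0 = 2)
d = 27 (d = 3*9 = 27)
j(W, D) = 16 + 4*W (j(W, D) = 4*(W + 4) = 4*(4 + W) = 16 + 4*W)
r(Y) = 124 (r(Y) = 16 + 4*27 = 16 + 108 = 124)
29810 + r(U(-11, 7)) = 29810 + 124 = 29934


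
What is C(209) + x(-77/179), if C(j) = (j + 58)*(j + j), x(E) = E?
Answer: 19977397/179 ≈ 1.1161e+5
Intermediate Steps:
C(j) = 2*j*(58 + j) (C(j) = (58 + j)*(2*j) = 2*j*(58 + j))
C(209) + x(-77/179) = 2*209*(58 + 209) - 77/179 = 2*209*267 - 77*1/179 = 111606 - 77/179 = 19977397/179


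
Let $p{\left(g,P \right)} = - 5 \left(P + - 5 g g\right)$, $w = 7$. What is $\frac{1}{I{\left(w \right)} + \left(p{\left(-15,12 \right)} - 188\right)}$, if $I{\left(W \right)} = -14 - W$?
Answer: $\frac{1}{5356} \approx 0.00018671$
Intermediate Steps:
$p{\left(g,P \right)} = - 5 P + 25 g^{2}$ ($p{\left(g,P \right)} = - 5 \left(P - 5 g^{2}\right) = - 5 P + 25 g^{2}$)
$\frac{1}{I{\left(w \right)} + \left(p{\left(-15,12 \right)} - 188\right)} = \frac{1}{\left(-14 - 7\right) + \left(\left(\left(-5\right) 12 + 25 \left(-15\right)^{2}\right) - 188\right)} = \frac{1}{\left(-14 - 7\right) + \left(\left(-60 + 25 \cdot 225\right) - 188\right)} = \frac{1}{-21 + \left(\left(-60 + 5625\right) - 188\right)} = \frac{1}{-21 + \left(5565 - 188\right)} = \frac{1}{-21 + 5377} = \frac{1}{5356}$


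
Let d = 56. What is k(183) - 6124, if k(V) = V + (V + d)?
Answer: -5702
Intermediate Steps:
k(V) = 56 + 2*V (k(V) = V + (V + 56) = V + (56 + V) = 56 + 2*V)
k(183) - 6124 = (56 + 2*183) - 6124 = (56 + 366) - 6124 = 422 - 6124 = -5702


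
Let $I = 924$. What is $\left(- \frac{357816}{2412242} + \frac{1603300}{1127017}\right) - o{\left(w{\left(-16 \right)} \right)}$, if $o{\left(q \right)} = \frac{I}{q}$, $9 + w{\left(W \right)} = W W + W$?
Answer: $- \frac{3705134042364}{1359318871057} \approx -2.7257$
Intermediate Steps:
$w{\left(W \right)} = -9 + W + W^{2}$ ($w{\left(W \right)} = -9 + \left(W W + W\right) = -9 + \left(W^{2} + W\right) = -9 + \left(W + W^{2}\right) = -9 + W + W^{2}$)
$o{\left(q \right)} = \frac{924}{q}$
$\left(- \frac{357816}{2412242} + \frac{1603300}{1127017}\right) - o{\left(w{\left(-16 \right)} \right)} = \left(- \frac{357816}{2412242} + \frac{1603300}{1127017}\right) - \frac{924}{-9 - 16 + \left(-16\right)^{2}} = \left(\left(-357816\right) \frac{1}{2412242} + 1603300 \cdot \frac{1}{1127017}\right) - \frac{924}{-9 - 16 + 256} = \left(- \frac{178908}{1206121} + \frac{1603300}{1127017}\right) - \frac{924}{231} = \frac{1732141441864}{1359318871057} - 924 \cdot \frac{1}{231} = \frac{1732141441864}{1359318871057} - 4 = - \frac{3705134042364}{1359318871057}$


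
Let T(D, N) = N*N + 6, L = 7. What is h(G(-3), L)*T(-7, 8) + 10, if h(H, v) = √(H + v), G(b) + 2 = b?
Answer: 10 + 70*√2 ≈ 108.99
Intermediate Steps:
G(b) = -2 + b
T(D, N) = 6 + N² (T(D, N) = N² + 6 = 6 + N²)
h(G(-3), L)*T(-7, 8) + 10 = √((-2 - 3) + 7)*(6 + 8²) + 10 = √(-5 + 7)*(6 + 64) + 10 = √2*70 + 10 = 70*√2 + 10 = 10 + 70*√2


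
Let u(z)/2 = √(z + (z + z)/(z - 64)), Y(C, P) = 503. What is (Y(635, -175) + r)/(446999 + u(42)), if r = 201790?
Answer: 142096065111/313984166333 - 115596*√1155/313984166333 ≈ 0.45255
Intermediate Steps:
u(z) = 2*√(z + 2*z/(-64 + z)) (u(z) = 2*√(z + (z + z)/(z - 64)) = 2*√(z + (2*z)/(-64 + z)) = 2*√(z + 2*z/(-64 + z)))
(Y(635, -175) + r)/(446999 + u(42)) = (503 + 201790)/(446999 + 2*√(42*(-62 + 42)/(-64 + 42))) = 202293/(446999 + 2*√(42*(-20)/(-22))) = 202293/(446999 + 2*√(42*(-1/22)*(-20))) = 202293/(446999 + 2*√(420/11)) = 202293/(446999 + 2*(2*√1155/11)) = 202293/(446999 + 4*√1155/11)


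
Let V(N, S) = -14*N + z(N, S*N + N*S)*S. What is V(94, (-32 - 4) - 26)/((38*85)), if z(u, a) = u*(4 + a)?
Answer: 6790654/323 ≈ 21024.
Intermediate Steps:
V(N, S) = -14*N + N*S*(4 + 2*N*S) (V(N, S) = -14*N + (N*(4 + (S*N + N*S)))*S = -14*N + (N*(4 + (N*S + N*S)))*S = -14*N + (N*(4 + 2*N*S))*S = -14*N + N*S*(4 + 2*N*S))
V(94, (-32 - 4) - 26)/((38*85)) = (2*94*(-7 + ((-32 - 4) - 26)*(2 + 94*((-32 - 4) - 26))))/((38*85)) = (2*94*(-7 + (-36 - 26)*(2 + 94*(-36 - 26))))/3230 = (2*94*(-7 - 62*(2 + 94*(-62))))*(1/3230) = (2*94*(-7 - 62*(2 - 5828)))*(1/3230) = (2*94*(-7 - 62*(-5826)))*(1/3230) = (2*94*(-7 + 361212))*(1/3230) = (2*94*361205)*(1/3230) = 67906540*(1/3230) = 6790654/323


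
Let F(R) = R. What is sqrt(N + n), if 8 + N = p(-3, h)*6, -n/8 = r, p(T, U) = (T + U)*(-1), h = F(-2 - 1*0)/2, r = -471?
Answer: 2*sqrt(946) ≈ 61.514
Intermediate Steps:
h = -1 (h = (-2 - 1*0)/2 = (-2 + 0)*(1/2) = -2*1/2 = -1)
p(T, U) = -T - U
n = 3768 (n = -8*(-471) = 3768)
N = 16 (N = -8 + (-1*(-3) - 1*(-1))*6 = -8 + (3 + 1)*6 = -8 + 4*6 = -8 + 24 = 16)
sqrt(N + n) = sqrt(16 + 3768) = sqrt(3784) = 2*sqrt(946)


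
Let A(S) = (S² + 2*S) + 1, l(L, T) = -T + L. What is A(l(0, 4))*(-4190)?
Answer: -37710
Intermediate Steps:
l(L, T) = L - T
A(S) = 1 + S² + 2*S
A(l(0, 4))*(-4190) = (1 + (0 - 1*4)² + 2*(0 - 1*4))*(-4190) = (1 + (0 - 4)² + 2*(0 - 4))*(-4190) = (1 + (-4)² + 2*(-4))*(-4190) = (1 + 16 - 8)*(-4190) = 9*(-4190) = -37710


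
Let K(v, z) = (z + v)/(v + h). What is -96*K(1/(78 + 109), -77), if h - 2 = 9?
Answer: 230368/343 ≈ 671.63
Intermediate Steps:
h = 11 (h = 2 + 9 = 11)
K(v, z) = (v + z)/(11 + v) (K(v, z) = (z + v)/(v + 11) = (v + z)/(11 + v))
-96*K(1/(78 + 109), -77) = -96*(1/(78 + 109) - 77)/(11 + 1/(78 + 109)) = -96*(1/187 - 77)/(11 + 1/187) = -96*(-14398)/(2058/187*187) = -2992*(-14398)/(343*187) = -96*(-7199/1029) = 230368/343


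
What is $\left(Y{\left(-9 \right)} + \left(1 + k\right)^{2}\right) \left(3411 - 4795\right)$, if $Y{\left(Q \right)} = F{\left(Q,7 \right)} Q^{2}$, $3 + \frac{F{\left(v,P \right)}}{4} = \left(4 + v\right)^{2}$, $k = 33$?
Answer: $-11465056$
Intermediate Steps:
$F{\left(v,P \right)} = -12 + 4 \left(4 + v\right)^{2}$
$Y{\left(Q \right)} = Q^{2} \left(-12 + 4 \left(4 + Q\right)^{2}\right)$ ($Y{\left(Q \right)} = \left(-12 + 4 \left(4 + Q\right)^{2}\right) Q^{2} = Q^{2} \left(-12 + 4 \left(4 + Q\right)^{2}\right)$)
$\left(Y{\left(-9 \right)} + \left(1 + k\right)^{2}\right) \left(3411 - 4795\right) = \left(4 \left(-9\right)^{2} \left(-3 + \left(4 - 9\right)^{2}\right) + \left(1 + 33\right)^{2}\right) \left(3411 - 4795\right) = \left(4 \cdot 81 \left(-3 + \left(-5\right)^{2}\right) + 34^{2}\right) \left(-1384\right) = \left(4 \cdot 81 \left(-3 + 25\right) + 1156\right) \left(-1384\right) = \left(4 \cdot 81 \cdot 22 + 1156\right) \left(-1384\right) = \left(7128 + 1156\right) \left(-1384\right) = 8284 \left(-1384\right) = -11465056$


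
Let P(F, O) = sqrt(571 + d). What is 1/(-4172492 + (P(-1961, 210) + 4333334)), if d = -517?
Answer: 26807/4311691485 - sqrt(6)/8623382970 ≈ 6.2170e-6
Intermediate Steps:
P(F, O) = 3*sqrt(6) (P(F, O) = sqrt(571 - 517) = sqrt(54) = 3*sqrt(6))
1/(-4172492 + (P(-1961, 210) + 4333334)) = 1/(-4172492 + (3*sqrt(6) + 4333334)) = 1/(-4172492 + (4333334 + 3*sqrt(6))) = 1/(160842 + 3*sqrt(6))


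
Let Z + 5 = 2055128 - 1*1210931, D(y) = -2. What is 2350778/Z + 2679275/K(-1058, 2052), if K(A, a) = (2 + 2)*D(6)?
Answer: -141362732161/422096 ≈ -3.3491e+5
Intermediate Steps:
Z = 844192 (Z = -5 + (2055128 - 1*1210931) = -5 + (2055128 - 1210931) = -5 + 844197 = 844192)
K(A, a) = -8 (K(A, a) = (2 + 2)*(-2) = 4*(-2) = -8)
2350778/Z + 2679275/K(-1058, 2052) = 2350778/844192 + 2679275/(-8) = 2350778*(1/844192) + 2679275*(-1/8) = 1175389/422096 - 2679275/8 = -141362732161/422096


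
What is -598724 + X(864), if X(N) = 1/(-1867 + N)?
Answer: -600520173/1003 ≈ -5.9872e+5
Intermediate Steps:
-598724 + X(864) = -598724 + 1/(-1867 + 864) = -598724 + 1/(-1003) = -598724 - 1/1003 = -600520173/1003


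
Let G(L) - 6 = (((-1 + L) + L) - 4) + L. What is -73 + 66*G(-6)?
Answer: -1195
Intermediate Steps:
G(L) = 1 + 3*L (G(L) = 6 + ((((-1 + L) + L) - 4) + L) = 6 + (((-1 + 2*L) - 4) + L) = 6 + ((-5 + 2*L) + L) = 6 + (-5 + 3*L) = 1 + 3*L)
-73 + 66*G(-6) = -73 + 66*(1 + 3*(-6)) = -73 + 66*(1 - 18) = -73 + 66*(-17) = -73 - 1122 = -1195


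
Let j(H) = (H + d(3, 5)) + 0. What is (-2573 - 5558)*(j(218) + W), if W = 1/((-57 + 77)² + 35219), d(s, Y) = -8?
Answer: -60819806821/35619 ≈ -1.7075e+6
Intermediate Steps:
j(H) = -8 + H (j(H) = (H - 8) + 0 = (-8 + H) + 0 = -8 + H)
W = 1/35619 (W = 1/(20² + 35219) = 1/(400 + 35219) = 1/35619 ≈ 2.8075e-5)
(-2573 - 5558)*(j(218) + W) = (-2573 - 5558)*((-8 + 218) + 1/35619) = -8131*(210 + 1/35619) = -8131*7479991/35619 = -60819806821/35619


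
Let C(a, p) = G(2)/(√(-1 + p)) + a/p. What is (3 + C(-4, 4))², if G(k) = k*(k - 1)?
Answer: 16/3 + 8*√3/3 ≈ 9.9521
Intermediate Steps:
G(k) = k*(-1 + k)
C(a, p) = 2/√(-1 + p) + a/p (C(a, p) = (2*(-1 + 2))/(√(-1 + p)) + a/p = (2*1)/√(-1 + p) + a/p = 2/√(-1 + p) + a/p)
(3 + C(-4, 4))² = (3 + (2/√(-1 + 4) - 4/4))² = (3 + (2/√3 - 4*¼))² = (3 + (2*(√3/3) - 1))² = (3 + (2*√3/3 - 1))² = (3 + (-1 + 2*√3/3))² = (2 + 2*√3/3)²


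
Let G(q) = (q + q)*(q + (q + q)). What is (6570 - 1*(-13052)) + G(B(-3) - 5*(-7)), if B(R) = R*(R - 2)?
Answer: 34622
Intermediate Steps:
B(R) = R*(-2 + R)
G(q) = 6*q² (G(q) = (2*q)*(q + 2*q) = (2*q)*(3*q) = 6*q²)
(6570 - 1*(-13052)) + G(B(-3) - 5*(-7)) = (6570 - 1*(-13052)) + 6*(-3*(-2 - 3) - 5*(-7))² = (6570 + 13052) + 6*(-3*(-5) + 35)² = 19622 + 6*(15 + 35)² = 19622 + 6*50² = 19622 + 6*2500 = 19622 + 15000 = 34622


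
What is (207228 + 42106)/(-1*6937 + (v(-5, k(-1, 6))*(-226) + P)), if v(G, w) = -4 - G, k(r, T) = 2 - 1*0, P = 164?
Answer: -249334/6999 ≈ -35.624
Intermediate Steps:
k(r, T) = 2 (k(r, T) = 2 + 0 = 2)
(207228 + 42106)/(-1*6937 + (v(-5, k(-1, 6))*(-226) + P)) = (207228 + 42106)/(-1*6937 + ((-4 - 1*(-5))*(-226) + 164)) = 249334/(-6937 + ((-4 + 5)*(-226) + 164)) = 249334/(-6937 + (1*(-226) + 164)) = 249334/(-6937 + (-226 + 164)) = 249334/(-6937 - 62) = 249334/(-6999) = 249334*(-1/6999) = -249334/6999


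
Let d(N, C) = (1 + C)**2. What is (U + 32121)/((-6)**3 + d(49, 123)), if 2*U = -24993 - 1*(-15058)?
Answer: 54307/30320 ≈ 1.7911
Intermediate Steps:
U = -9935/2 (U = (-24993 - 1*(-15058))/2 = (-24993 + 15058)/2 = (1/2)*(-9935) = -9935/2 ≈ -4967.5)
(U + 32121)/((-6)**3 + d(49, 123)) = (-9935/2 + 32121)/((-6)**3 + (1 + 123)**2) = 54307/(2*(-216 + 124**2)) = 54307/(2*(-216 + 15376)) = (54307/2)/15160 = (54307/2)*(1/15160) = 54307/30320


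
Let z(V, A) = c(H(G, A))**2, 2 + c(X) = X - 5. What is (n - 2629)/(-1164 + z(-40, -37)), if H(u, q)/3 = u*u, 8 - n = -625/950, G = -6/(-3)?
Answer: 99573/43282 ≈ 2.3006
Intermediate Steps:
G = 2 (G = -6*(-1)/3 = -1*(-2) = 2)
n = 329/38 (n = 8 - (-625)/950 = 8 - 1*(-25/38) = 8 + 25/38 = 329/38 ≈ 8.6579)
H(u, q) = 3*u**2 (H(u, q) = 3*(u*u) = 3*u**2)
c(X) = -7 + X (c(X) = -2 + (X - 5) = -2 + (-5 + X) = -7 + X)
z(V, A) = 25 (z(V, A) = (-7 + 3*2**2)**2 = (-7 + 3*4)**2 = (-7 + 12)**2 = 5**2 = 25)
(n - 2629)/(-1164 + z(-40, -37)) = (329/38 - 2629)/(-1164 + 25) = -99573/38/(-1139) = -99573/38*(-1/1139) = 99573/43282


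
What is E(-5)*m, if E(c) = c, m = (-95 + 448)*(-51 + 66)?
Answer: -26475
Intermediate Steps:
m = 5295 (m = 353*15 = 5295)
E(-5)*m = -5*5295 = -26475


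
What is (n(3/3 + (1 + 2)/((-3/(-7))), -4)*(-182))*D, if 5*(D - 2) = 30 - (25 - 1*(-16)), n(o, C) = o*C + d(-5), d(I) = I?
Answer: -6734/5 ≈ -1346.8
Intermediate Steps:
n(o, C) = -5 + C*o (n(o, C) = o*C - 5 = C*o - 5 = -5 + C*o)
D = -⅕ (D = 2 + (30 - (25 - 1*(-16)))/5 = 2 + (30 - (25 + 16))/5 = 2 + (30 - 1*41)/5 = 2 + (30 - 41)/5 = 2 + (⅕)*(-11) = 2 - 11/5 = -⅕ ≈ -0.20000)
(n(3/3 + (1 + 2)/((-3/(-7))), -4)*(-182))*D = ((-5 - 4*(3/3 + (1 + 2)/((-3/(-7)))))*(-182))*(-⅕) = ((-5 - 4*(3*(⅓) + 3/((-3*(-⅐)))))*(-182))*(-⅕) = ((-5 - 4*(1 + 3/(3/7)))*(-182))*(-⅕) = ((-5 - 4*(1 + 3*(7/3)))*(-182))*(-⅕) = ((-5 - 4*(1 + 7))*(-182))*(-⅕) = ((-5 - 4*8)*(-182))*(-⅕) = ((-5 - 32)*(-182))*(-⅕) = -37*(-182)*(-⅕) = 6734*(-⅕) = -6734/5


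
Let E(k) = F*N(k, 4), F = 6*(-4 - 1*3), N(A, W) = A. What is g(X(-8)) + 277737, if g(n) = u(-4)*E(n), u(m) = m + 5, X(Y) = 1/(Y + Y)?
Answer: 2221917/8 ≈ 2.7774e+5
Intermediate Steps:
X(Y) = 1/(2*Y)
F = -42 (F = 6*(-4 - 3) = 6*(-7) = -42)
u(m) = 5 + m
E(k) = -42*k
g(n) = -42*n (g(n) = (5 - 4)*(-42*n) = 1*(-42*n) = -42*n)
g(X(-8)) + 277737 = -21/(-8) + 277737 = -21*(-1)/8 + 277737 = -42*(-1/16) + 277737 = 21/8 + 277737 = 2221917/8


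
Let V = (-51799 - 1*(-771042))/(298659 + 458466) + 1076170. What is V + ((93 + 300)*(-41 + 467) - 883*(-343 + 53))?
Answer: 1135429282493/757125 ≈ 1.4997e+6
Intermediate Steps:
V = 814795930493/757125 (V = (-51799 + 771042)/757125 + 1076170 = 719243*(1/757125) + 1076170 = 719243/757125 + 1076170 = 814795930493/757125 ≈ 1.0762e+6)
V + ((93 + 300)*(-41 + 467) - 883*(-343 + 53)) = 814795930493/757125 + ((93 + 300)*(-41 + 467) - 883*(-343 + 53)) = 814795930493/757125 + (393*426 - 883*(-290)) = 814795930493/757125 + (167418 + 256070) = 814795930493/757125 + 423488 = 1135429282493/757125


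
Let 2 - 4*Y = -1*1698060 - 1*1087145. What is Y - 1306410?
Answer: -2440433/4 ≈ -6.1011e+5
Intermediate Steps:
Y = 2785207/4 (Y = ½ - (-1*1698060 - 1*1087145)/4 = ½ - (-1698060 - 1087145)/4 = ½ - ¼*(-2785205) = ½ + 2785205/4 = 2785207/4 ≈ 6.9630e+5)
Y - 1306410 = 2785207/4 - 1306410 = -2440433/4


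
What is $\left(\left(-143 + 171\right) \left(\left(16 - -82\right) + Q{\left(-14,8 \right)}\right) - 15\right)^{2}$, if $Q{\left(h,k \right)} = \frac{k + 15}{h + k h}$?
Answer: $\frac{600985225}{81} \approx 7.4196 \cdot 10^{6}$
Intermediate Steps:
$Q{\left(h,k \right)} = \frac{15 + k}{h + h k}$
$\left(\left(-143 + 171\right) \left(\left(16 - -82\right) + Q{\left(-14,8 \right)}\right) - 15\right)^{2} = \left(\left(-143 + 171\right) \left(\left(16 - -82\right) + \frac{15 + 8}{\left(-14\right) \left(1 + 8\right)}\right) - 15\right)^{2} = \left(28 \left(\left(16 + 82\right) - \frac{1}{14} \cdot \frac{1}{9} \cdot 23\right) - 15\right)^{2} = \left(28 \left(98 - \frac{1}{126} \cdot 23\right) - 15\right)^{2} = \left(28 \left(98 - \frac{23}{126}\right) - 15\right)^{2} = \left(28 \cdot \frac{12325}{126} - 15\right)^{2} = \left(\frac{24650}{9} - 15\right)^{2} = \left(\frac{24515}{9}\right)^{2} = \frac{600985225}{81}$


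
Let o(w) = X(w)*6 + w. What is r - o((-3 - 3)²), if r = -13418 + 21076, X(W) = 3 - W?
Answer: 7820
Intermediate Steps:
r = 7658
o(w) = 18 - 5*w (o(w) = (3 - w)*6 + w = (18 - 6*w) + w = 18 - 5*w)
r - o((-3 - 3)²) = 7658 - (18 - 5*(-3 - 3)²) = 7658 - (18 - 5*(-6)²) = 7658 - (18 - 5*36) = 7658 - (18 - 180) = 7658 - 1*(-162) = 7658 + 162 = 7820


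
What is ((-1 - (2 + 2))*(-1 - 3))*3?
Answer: 60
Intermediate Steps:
((-1 - (2 + 2))*(-1 - 3))*3 = ((-1 - 1*4)*(-4))*3 = ((-1 - 4)*(-4))*3 = -5*(-4)*3 = 20*3 = 60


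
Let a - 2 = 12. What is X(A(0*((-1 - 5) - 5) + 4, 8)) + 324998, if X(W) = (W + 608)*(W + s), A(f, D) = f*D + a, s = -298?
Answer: 160190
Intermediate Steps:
a = 14 (a = 2 + 12 = 14)
A(f, D) = 14 + D*f (A(f, D) = f*D + 14 = D*f + 14 = 14 + D*f)
X(W) = (-298 + W)*(608 + W) (X(W) = (W + 608)*(W - 298) = (608 + W)*(-298 + W) = (-298 + W)*(608 + W))
X(A(0*((-1 - 5) - 5) + 4, 8)) + 324998 = (-181184 + (14 + 8*(0*((-1 - 5) - 5) + 4))² + 310*(14 + 8*(0*((-1 - 5) - 5) + 4))) + 324998 = (-181184 + (14 + 8*(0*(-6 - 5) + 4))² + 310*(14 + 8*(0*(-6 - 5) + 4))) + 324998 = (-181184 + (14 + 8*(0*(-11) + 4))² + 310*(14 + 8*(0*(-11) + 4))) + 324998 = (-181184 + (14 + 8*(0 + 4))² + 310*(14 + 8*(0 + 4))) + 324998 = (-181184 + (14 + 8*4)² + 310*(14 + 8*4)) + 324998 = (-181184 + (14 + 32)² + 310*(14 + 32)) + 324998 = (-181184 + 46² + 310*46) + 324998 = (-181184 + 2116 + 14260) + 324998 = -164808 + 324998 = 160190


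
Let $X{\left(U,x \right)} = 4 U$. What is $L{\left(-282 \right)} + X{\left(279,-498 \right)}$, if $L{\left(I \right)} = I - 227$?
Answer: $607$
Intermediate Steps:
$L{\left(I \right)} = -227 + I$ ($L{\left(I \right)} = I - 227 = -227 + I$)
$L{\left(-282 \right)} + X{\left(279,-498 \right)} = \left(-227 - 282\right) + 4 \cdot 279 = -509 + 1116 = 607$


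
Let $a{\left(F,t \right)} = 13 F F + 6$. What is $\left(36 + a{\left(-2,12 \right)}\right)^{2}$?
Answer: $8836$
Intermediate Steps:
$a{\left(F,t \right)} = 6 + 13 F^{2}$ ($a{\left(F,t \right)} = 13 F^{2} + 6 = 6 + 13 F^{2}$)
$\left(36 + a{\left(-2,12 \right)}\right)^{2} = \left(36 + \left(6 + 13 \left(-2\right)^{2}\right)\right)^{2} = \left(36 + \left(6 + 13 \cdot 4\right)\right)^{2} = \left(36 + \left(6 + 52\right)\right)^{2} = \left(36 + 58\right)^{2} = 94^{2} = 8836$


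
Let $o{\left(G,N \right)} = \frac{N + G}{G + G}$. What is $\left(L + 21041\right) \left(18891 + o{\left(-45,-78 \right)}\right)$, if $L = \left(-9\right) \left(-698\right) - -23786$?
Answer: $\frac{28967099039}{30} \approx 9.6557 \cdot 10^{8}$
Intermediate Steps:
$o{\left(G,N \right)} = \frac{G + N}{2 G}$
$L = 30068$ ($L = 6282 + 23786 = 30068$)
$\left(L + 21041\right) \left(18891 + o{\left(-45,-78 \right)}\right) = \left(30068 + 21041\right) \left(18891 + \frac{-45 - 78}{2 \left(-45\right)}\right) = 51109 \left(18891 + \frac{1}{2} \left(- \frac{1}{45}\right) \left(-123\right)\right) = 51109 \left(18891 + \frac{41}{30}\right) = 51109 \cdot \frac{566771}{30} = \frac{28967099039}{30}$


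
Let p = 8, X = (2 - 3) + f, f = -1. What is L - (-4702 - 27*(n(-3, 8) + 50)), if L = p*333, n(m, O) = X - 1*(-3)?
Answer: 8743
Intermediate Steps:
X = -2 (X = (2 - 3) - 1 = -1 - 1 = -2)
n(m, O) = 1 (n(m, O) = -2 - 1*(-3) = -2 + 3 = 1)
L = 2664 (L = 8*333 = 2664)
L - (-4702 - 27*(n(-3, 8) + 50)) = 2664 - (-4702 - 27*(1 + 50)) = 2664 - (-4702 - 27*51) = 2664 - (-4702 - 1*1377) = 2664 - (-4702 - 1377) = 2664 - 1*(-6079) = 2664 + 6079 = 8743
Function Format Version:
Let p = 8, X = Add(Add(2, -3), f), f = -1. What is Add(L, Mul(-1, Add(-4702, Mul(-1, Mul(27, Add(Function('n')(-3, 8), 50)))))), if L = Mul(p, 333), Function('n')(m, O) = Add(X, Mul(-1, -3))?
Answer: 8743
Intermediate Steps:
X = -2 (X = Add(Add(2, -3), -1) = Add(-1, -1) = -2)
Function('n')(m, O) = 1 (Function('n')(m, O) = Add(-2, Mul(-1, -3)) = Add(-2, 3) = 1)
L = 2664 (L = Mul(8, 333) = 2664)
Add(L, Mul(-1, Add(-4702, Mul(-1, Mul(27, Add(Function('n')(-3, 8), 50)))))) = Add(2664, Mul(-1, Add(-4702, Mul(-1, Mul(27, Add(1, 50)))))) = Add(2664, Mul(-1, Add(-4702, Mul(-1, Mul(27, 51))))) = Add(2664, Mul(-1, Add(-4702, Mul(-1, 1377)))) = Add(2664, Mul(-1, Add(-4702, -1377))) = Add(2664, Mul(-1, -6079)) = Add(2664, 6079) = 8743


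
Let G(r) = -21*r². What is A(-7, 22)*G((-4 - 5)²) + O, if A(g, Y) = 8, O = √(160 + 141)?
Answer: -1102248 + √301 ≈ -1.1022e+6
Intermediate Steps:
O = √301 ≈ 17.349
A(-7, 22)*G((-4 - 5)²) + O = 8*(-21*(-4 - 5)⁴) + √301 = 8*(-21*((-9)²)²) + √301 = 8*(-21*81²) + √301 = 8*(-21*6561) + √301 = 8*(-137781) + √301 = -1102248 + √301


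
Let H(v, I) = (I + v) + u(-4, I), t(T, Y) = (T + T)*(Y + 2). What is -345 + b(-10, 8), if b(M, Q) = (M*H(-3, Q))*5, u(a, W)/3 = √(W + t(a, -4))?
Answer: -595 - 300*√6 ≈ -1329.8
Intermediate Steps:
t(T, Y) = 2*T*(2 + Y) (t(T, Y) = (2*T)*(2 + Y) = 2*T*(2 + Y))
u(a, W) = 3*√(W - 4*a) (u(a, W) = 3*√(W + 2*a*(2 - 4)) = 3*√(W + 2*a*(-2)) = 3*√(W - 4*a))
H(v, I) = I + v + 3*√(16 + I) (H(v, I) = (I + v) + 3*√(I - 4*(-4)) = (I + v) + 3*√(I + 16) = (I + v) + 3*√(16 + I) = I + v + 3*√(16 + I))
b(M, Q) = 5*M*(-3 + Q + 3*√(16 + Q)) (b(M, Q) = (M*(Q - 3 + 3*√(16 + Q)))*5 = (M*(-3 + Q + 3*√(16 + Q)))*5 = 5*M*(-3 + Q + 3*√(16 + Q)))
-345 + b(-10, 8) = -345 + 5*(-10)*(-3 + 8 + 3*√(16 + 8)) = -345 + 5*(-10)*(-3 + 8 + 3*√24) = -345 + 5*(-10)*(-3 + 8 + 3*(2*√6)) = -345 + 5*(-10)*(-3 + 8 + 6*√6) = -345 + 5*(-10)*(5 + 6*√6) = -345 + (-250 - 300*√6) = -595 - 300*√6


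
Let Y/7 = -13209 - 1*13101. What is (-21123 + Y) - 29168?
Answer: -234461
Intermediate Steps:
Y = -184170 (Y = 7*(-13209 - 1*13101) = 7*(-13209 - 13101) = 7*(-26310) = -184170)
(-21123 + Y) - 29168 = (-21123 - 184170) - 29168 = -205293 - 29168 = -234461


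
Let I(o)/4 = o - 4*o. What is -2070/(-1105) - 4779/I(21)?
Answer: 128943/6188 ≈ 20.838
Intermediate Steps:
I(o) = -12*o (I(o) = 4*(o - 4*o) = 4*(-3*o) = -12*o)
-2070/(-1105) - 4779/I(21) = -2070/(-1105) - 4779/((-12*21)) = -2070*(-1/1105) - 4779/(-252) = 414/221 - 4779*(-1/252) = 414/221 + 531/28 = 128943/6188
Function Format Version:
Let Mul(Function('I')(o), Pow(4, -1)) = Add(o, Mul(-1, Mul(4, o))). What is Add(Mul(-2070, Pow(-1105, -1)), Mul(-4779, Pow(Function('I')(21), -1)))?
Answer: Rational(128943, 6188) ≈ 20.838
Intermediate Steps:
Function('I')(o) = Mul(-12, o) (Function('I')(o) = Mul(4, Add(o, Mul(-1, Mul(4, o)))) = Mul(4, Add(o, Mul(-4, o))) = Mul(4, Mul(-3, o)) = Mul(-12, o))
Add(Mul(-2070, Pow(-1105, -1)), Mul(-4779, Pow(Function('I')(21), -1))) = Add(Mul(-2070, Pow(-1105, -1)), Mul(-4779, Pow(Mul(-12, 21), -1))) = Add(Mul(-2070, Rational(-1, 1105)), Mul(-4779, Pow(-252, -1))) = Add(Rational(414, 221), Mul(-4779, Rational(-1, 252))) = Add(Rational(414, 221), Rational(531, 28)) = Rational(128943, 6188)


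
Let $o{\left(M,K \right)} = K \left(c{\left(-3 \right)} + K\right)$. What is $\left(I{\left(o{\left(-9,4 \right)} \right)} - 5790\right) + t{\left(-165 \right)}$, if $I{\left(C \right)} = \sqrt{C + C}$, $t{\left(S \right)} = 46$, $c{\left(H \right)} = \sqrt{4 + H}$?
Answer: $-5744 + 2 \sqrt{10} \approx -5737.7$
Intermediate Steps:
$o{\left(M,K \right)} = K \left(1 + K\right)$ ($o{\left(M,K \right)} = K \left(\sqrt{4 - 3} + K\right) = K \left(\sqrt{1} + K\right) = K \left(1 + K\right)$)
$I{\left(C \right)} = \sqrt{2} \sqrt{C}$ ($I{\left(C \right)} = \sqrt{2 C} = \sqrt{2} \sqrt{C}$)
$\left(I{\left(o{\left(-9,4 \right)} \right)} - 5790\right) + t{\left(-165 \right)} = \left(\sqrt{2} \sqrt{4 \left(1 + 4\right)} - 5790\right) + 46 = \left(\sqrt{2} \sqrt{4 \cdot 5} - 5790\right) + 46 = \left(\sqrt{2} \sqrt{20} - 5790\right) + 46 = \left(\sqrt{2} \cdot 2 \sqrt{5} - 5790\right) + 46 = \left(2 \sqrt{10} - 5790\right) + 46 = \left(-5790 + 2 \sqrt{10}\right) + 46 = -5744 + 2 \sqrt{10}$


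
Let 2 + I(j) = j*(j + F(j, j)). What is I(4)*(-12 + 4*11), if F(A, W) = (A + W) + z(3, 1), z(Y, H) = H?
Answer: 1600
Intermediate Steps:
F(A, W) = 1 + A + W (F(A, W) = (A + W) + 1 = 1 + A + W)
I(j) = -2 + j*(1 + 3*j) (I(j) = -2 + j*(j + (1 + j + j)) = -2 + j*(j + (1 + 2*j)) = -2 + j*(1 + 3*j))
I(4)*(-12 + 4*11) = (-2 + 4 + 3*4²)*(-12 + 4*11) = (-2 + 4 + 3*16)*(-12 + 44) = (-2 + 4 + 48)*32 = 50*32 = 1600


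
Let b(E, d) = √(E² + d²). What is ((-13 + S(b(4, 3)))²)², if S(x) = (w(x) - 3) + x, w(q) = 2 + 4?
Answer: 625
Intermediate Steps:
w(q) = 6
S(x) = 3 + x (S(x) = (6 - 3) + x = 3 + x)
((-13 + S(b(4, 3)))²)² = ((-13 + (3 + √(4² + 3²)))²)² = ((-13 + (3 + √(16 + 9)))²)² = ((-13 + (3 + √25))²)² = ((-13 + (3 + 5))²)² = ((-13 + 8)²)² = ((-5)²)² = 25² = 625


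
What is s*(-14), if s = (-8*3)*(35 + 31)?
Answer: 22176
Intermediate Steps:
s = -1584 (s = -24*66 = -1584)
s*(-14) = -1584*(-14) = 22176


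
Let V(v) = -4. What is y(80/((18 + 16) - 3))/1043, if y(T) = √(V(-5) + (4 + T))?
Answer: 4*√155/32333 ≈ 0.0015402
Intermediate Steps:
y(T) = √T (y(T) = √(-4 + (4 + T)) = √T)
y(80/((18 + 16) - 3))/1043 = √(80/((18 + 16) - 3))/1043 = √(80/(34 - 3))*(1/1043) = √(80/31)*(1/1043) = (4*√155/31)*(1/1043) = 4*√155/32333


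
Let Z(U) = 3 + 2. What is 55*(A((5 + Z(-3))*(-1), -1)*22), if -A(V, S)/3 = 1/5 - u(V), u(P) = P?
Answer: -37026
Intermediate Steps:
Z(U) = 5
A(V, S) = -3/5 + 3*V (A(V, S) = -3*(1/5 - V) = -3/5 + 3*V)
55*(A((5 + Z(-3))*(-1), -1)*22) = 55*((-3/5 + 3*((5 + 5)*(-1)))*22) = 55*((-3/5 + 3*(10*(-1)))*22) = 55*((-3/5 + 3*(-10))*22) = 55*((-3/5 - 30)*22) = 55*(-153/5*22) = 55*(-3366/5) = -37026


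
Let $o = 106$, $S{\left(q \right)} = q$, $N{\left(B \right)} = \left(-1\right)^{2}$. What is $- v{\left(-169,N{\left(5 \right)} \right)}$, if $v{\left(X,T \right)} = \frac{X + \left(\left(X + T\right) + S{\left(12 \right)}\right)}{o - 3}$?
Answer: $\frac{325}{103} \approx 3.1553$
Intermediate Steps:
$N{\left(B \right)} = 1$
$v{\left(X,T \right)} = \frac{12}{103} + \frac{T}{103} + \frac{2 X}{103}$ ($v{\left(X,T \right)} = \frac{X + \left(\left(X + T\right) + 12\right)}{106 - 3} = \frac{X + \left(\left(T + X\right) + 12\right)}{103} = \left(X + \left(12 + T + X\right)\right) \frac{1}{103} = \left(12 + T + 2 X\right) \frac{1}{103} = \frac{12}{103} + \frac{T}{103} + \frac{2 X}{103}$)
$- v{\left(-169,N{\left(5 \right)} \right)} = - (\frac{12}{103} + \frac{1}{103} \cdot 1 + \frac{2}{103} \left(-169\right)) = - (\frac{12}{103} + \frac{1}{103} - \frac{338}{103}) = \left(-1\right) \left(- \frac{325}{103}\right) = \frac{325}{103}$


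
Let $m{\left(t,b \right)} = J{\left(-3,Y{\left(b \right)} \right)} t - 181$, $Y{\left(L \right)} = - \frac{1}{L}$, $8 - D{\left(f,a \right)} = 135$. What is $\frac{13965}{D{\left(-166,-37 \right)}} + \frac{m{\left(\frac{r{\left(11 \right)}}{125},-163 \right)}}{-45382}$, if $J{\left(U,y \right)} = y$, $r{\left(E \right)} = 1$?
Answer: $- \frac{6456192050626}{58715798875} \approx -109.96$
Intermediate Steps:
$D{\left(f,a \right)} = -127$ ($D{\left(f,a \right)} = 8 - 135 = -127$)
$m{\left(t,b \right)} = -181 - \frac{t}{b}$ ($m{\left(t,b \right)} = - \frac{1}{b} t - 181 = - \frac{t}{b} - 181 = -181 - \frac{t}{b}$)
$\frac{13965}{D{\left(-166,-37 \right)}} + \frac{m{\left(\frac{r{\left(11 \right)}}{125},-163 \right)}}{-45382} = \frac{13965}{-127} + \frac{-181 - \frac{1 \cdot \frac{1}{125}}{-163}}{-45382} = 13965 \left(- \frac{1}{127}\right) + \left(-181 - 1 \cdot \frac{1}{125} \left(- \frac{1}{163}\right)\right) \left(- \frac{1}{45382}\right) = - \frac{13965}{127} + \left(-181 - \frac{1}{125} \left(- \frac{1}{163}\right)\right) \left(- \frac{1}{45382}\right) = - \frac{13965}{127} + \left(-181 + \frac{1}{20375}\right) \left(- \frac{1}{45382}\right) = - \frac{13965}{127} - - \frac{1843937}{462329125} = - \frac{13965}{127} + \frac{1843937}{462329125} = - \frac{6456192050626}{58715798875}$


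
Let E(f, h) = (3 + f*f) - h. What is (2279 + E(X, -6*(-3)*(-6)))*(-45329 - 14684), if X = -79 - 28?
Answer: -830519907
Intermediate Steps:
X = -107
E(f, h) = 3 + f**2 - h (E(f, h) = (3 + f**2) - h = 3 + f**2 - h)
(2279 + E(X, -6*(-3)*(-6)))*(-45329 - 14684) = (2279 + (3 + (-107)**2 - (-6*(-3))*(-6)))*(-45329 - 14684) = (2279 + (3 + 11449 - 18*(-6)))*(-60013) = (2279 + (3 + 11449 - 1*(-108)))*(-60013) = (2279 + (3 + 11449 + 108))*(-60013) = (2279 + 11560)*(-60013) = 13839*(-60013) = -830519907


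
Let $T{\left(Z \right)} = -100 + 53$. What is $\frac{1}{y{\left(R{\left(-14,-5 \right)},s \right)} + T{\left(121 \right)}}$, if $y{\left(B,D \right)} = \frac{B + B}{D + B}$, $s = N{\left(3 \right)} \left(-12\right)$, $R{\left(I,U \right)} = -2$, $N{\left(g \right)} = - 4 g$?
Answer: $- \frac{71}{3339} \approx -0.021264$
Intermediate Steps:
$s = 144$ ($s = \left(-4\right) 3 \left(-12\right) = \left(-12\right) \left(-12\right) = 144$)
$y{\left(B,D \right)} = \frac{2 B}{B + D}$
$T{\left(Z \right)} = -47$
$\frac{1}{y{\left(R{\left(-14,-5 \right)},s \right)} + T{\left(121 \right)}} = \frac{1}{2 \left(-2\right) \frac{1}{-2 + 144} - 47} = \frac{1}{2 \left(-2\right) \frac{1}{142} - 47} = \frac{1}{- \frac{2}{71} - 47} = \frac{1}{- \frac{3339}{71}} = - \frac{71}{3339}$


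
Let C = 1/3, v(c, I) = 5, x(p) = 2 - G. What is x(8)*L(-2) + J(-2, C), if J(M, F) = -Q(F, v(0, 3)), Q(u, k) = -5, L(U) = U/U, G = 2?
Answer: 5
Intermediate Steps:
L(U) = 1
x(p) = 0 (x(p) = 2 - 1*2 = 2 - 2 = 0)
C = 1/3 ≈ 0.33333
J(M, F) = 5 (J(M, F) = -1*(-5) = 5)
x(8)*L(-2) + J(-2, C) = 0*1 + 5 = 0 + 5 = 5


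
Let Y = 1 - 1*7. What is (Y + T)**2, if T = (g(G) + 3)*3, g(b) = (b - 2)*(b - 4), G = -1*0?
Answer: 729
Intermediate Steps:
G = 0
g(b) = (-4 + b)*(-2 + b) (g(b) = (-2 + b)*(-4 + b) = (-4 + b)*(-2 + b))
Y = -6 (Y = 1 - 7 = -6)
T = 33 (T = ((8 + 0**2 - 6*0) + 3)*3 = ((8 + 0 + 0) + 3)*3 = (8 + 3)*3 = 11*3 = 33)
(Y + T)**2 = (-6 + 33)**2 = 27**2 = 729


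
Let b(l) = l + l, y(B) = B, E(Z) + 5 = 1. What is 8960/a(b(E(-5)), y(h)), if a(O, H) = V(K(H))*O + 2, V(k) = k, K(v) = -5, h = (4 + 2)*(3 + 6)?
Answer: 640/3 ≈ 213.33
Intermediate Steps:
h = 54 (h = 6*9 = 54)
E(Z) = -4 (E(Z) = -5 + 1 = -4)
b(l) = 2*l
a(O, H) = 2 - 5*O (a(O, H) = -5*O + 2 = 2 - 5*O)
8960/a(b(E(-5)), y(h)) = 8960/(2 - 10*(-4)) = 8960/(2 - 5*(-8)) = 8960/(2 + 40) = 8960/42 = 8960*(1/42) = 640/3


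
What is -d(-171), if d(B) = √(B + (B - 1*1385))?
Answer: -I*√1727 ≈ -41.557*I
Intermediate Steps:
d(B) = √(-1385 + 2*B) (d(B) = √(B + (B - 1385)) = √(B + (-1385 + B)) = √(-1385 + 2*B))
-d(-171) = -√(-1385 + 2*(-171)) = -√(-1385 - 342) = -√(-1727) = -I*√1727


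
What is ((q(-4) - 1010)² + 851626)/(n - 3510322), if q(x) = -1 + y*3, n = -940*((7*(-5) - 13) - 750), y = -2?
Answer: -1885915/2760202 ≈ -0.68325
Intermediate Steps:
n = 750120 (n = -940*((-35 - 13) - 750) = -940*(-48 - 750) = -940*(-798) = 750120)
q(x) = -7 (q(x) = -1 - 2*3 = -1 - 6 = -7)
((q(-4) - 1010)² + 851626)/(n - 3510322) = ((-7 - 1010)² + 851626)/(750120 - 3510322) = ((-1017)² + 851626)/(-2760202) = (1034289 + 851626)*(-1/2760202) = 1885915*(-1/2760202) = -1885915/2760202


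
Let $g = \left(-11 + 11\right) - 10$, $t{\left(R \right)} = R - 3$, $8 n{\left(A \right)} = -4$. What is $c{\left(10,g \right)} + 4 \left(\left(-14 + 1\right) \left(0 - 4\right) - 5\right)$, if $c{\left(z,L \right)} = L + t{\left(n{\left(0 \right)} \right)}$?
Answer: $\frac{349}{2} \approx 174.5$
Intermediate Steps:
$n{\left(A \right)} = - \frac{1}{2}$ ($n{\left(A \right)} = \frac{1}{8} \left(-4\right) = - \frac{1}{2}$)
$t{\left(R \right)} = -3 + R$
$g = -10$ ($g = 0 - 10 = -10$)
$c{\left(z,L \right)} = - \frac{7}{2} + L$ ($c{\left(z,L \right)} = L - \frac{7}{2} = - \frac{7}{2} + L$)
$c{\left(10,g \right)} + 4 \left(\left(-14 + 1\right) \left(0 - 4\right) - 5\right) = \left(- \frac{7}{2} - 10\right) + 4 \left(\left(-14 + 1\right) \left(0 - 4\right) - 5\right) = - \frac{27}{2} + 4 \left(\left(-13\right) \left(-4\right) - 5\right) = - \frac{27}{2} + 4 \left(52 - 5\right) = - \frac{27}{2} + 4 \cdot 47 = - \frac{27}{2} + 188 = \frac{349}{2}$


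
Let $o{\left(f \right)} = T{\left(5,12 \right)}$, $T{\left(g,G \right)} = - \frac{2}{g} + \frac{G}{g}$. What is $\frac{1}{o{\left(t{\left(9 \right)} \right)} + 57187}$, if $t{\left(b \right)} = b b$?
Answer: $\frac{1}{57189} \approx 1.7486 \cdot 10^{-5}$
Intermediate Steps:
$t{\left(b \right)} = b^{2}$
$o{\left(f \right)} = 2$ ($o{\left(f \right)} = \frac{-2 + 12}{5} = \frac{1}{5} \cdot 10 = 2$)
$\frac{1}{o{\left(t{\left(9 \right)} \right)} + 57187} = \frac{1}{2 + 57187} = \frac{1}{57189}$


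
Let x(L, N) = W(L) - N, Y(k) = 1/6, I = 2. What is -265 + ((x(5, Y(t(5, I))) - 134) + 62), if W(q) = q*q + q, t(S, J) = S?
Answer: -1843/6 ≈ -307.17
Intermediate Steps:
W(q) = q + q**2 (W(q) = q**2 + q = q + q**2)
Y(k) = 1/6
x(L, N) = -N + L*(1 + L) (x(L, N) = L*(1 + L) - N = -N + L*(1 + L))
-265 + ((x(5, Y(t(5, I))) - 134) + 62) = -265 + (((-1*1/6 + 5*(1 + 5)) - 134) + 62) = -265 + (((-1/6 + 5*6) - 134) + 62) = -265 + (((-1/6 + 30) - 134) + 62) = -265 + ((179/6 - 134) + 62) = -265 + (-625/6 + 62) = -265 - 253/6 = -1843/6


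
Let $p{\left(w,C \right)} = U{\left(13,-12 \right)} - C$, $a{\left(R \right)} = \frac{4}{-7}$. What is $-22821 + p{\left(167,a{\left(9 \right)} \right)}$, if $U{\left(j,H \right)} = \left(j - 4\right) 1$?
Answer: $- \frac{159680}{7} \approx -22811.0$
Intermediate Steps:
$U{\left(j,H \right)} = -4 + j$ ($U{\left(j,H \right)} = \left(-4 + j\right) 1 = -4 + j$)
$a{\left(R \right)} = - \frac{4}{7}$ ($a{\left(R \right)} = 4 \left(- \frac{1}{7}\right) = - \frac{4}{7}$)
$p{\left(w,C \right)} = 9 - C$ ($p{\left(w,C \right)} = \left(-4 + 13\right) - C = 9 - C$)
$-22821 + p{\left(167,a{\left(9 \right)} \right)} = -22821 + \left(9 - - \frac{4}{7}\right) = -22821 + \left(9 + \frac{4}{7}\right) = -22821 + \frac{67}{7} = - \frac{159680}{7}$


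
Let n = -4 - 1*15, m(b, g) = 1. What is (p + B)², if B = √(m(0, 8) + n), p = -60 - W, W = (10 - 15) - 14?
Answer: 1663 - 246*I*√2 ≈ 1663.0 - 347.9*I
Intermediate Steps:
W = -19 (W = -5 - 14 = -19)
n = -19 (n = -4 - 15 = -19)
p = -41 (p = -60 - 1*(-19) = -60 + 19 = -41)
B = 3*I*√2 (B = √(1 - 19) = √(-18) = 3*I*√2 ≈ 4.2426*I)
(p + B)² = (-41 + 3*I*√2)²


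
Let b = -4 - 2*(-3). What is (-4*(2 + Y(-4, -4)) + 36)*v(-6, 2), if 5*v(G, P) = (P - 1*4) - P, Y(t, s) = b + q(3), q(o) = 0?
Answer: -16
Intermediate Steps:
b = 2 (b = -4 + 6 = 2)
Y(t, s) = 2 (Y(t, s) = 2 + 0 = 2)
v(G, P) = -4/5 (v(G, P) = ((P - 1*4) - P)/5 = ((P - 4) - P)/5 = ((-4 + P) - P)/5 = (1/5)*(-4) = -4/5)
(-4*(2 + Y(-4, -4)) + 36)*v(-6, 2) = (-4*(2 + 2) + 36)*(-4/5) = (-4*4 + 36)*(-4/5) = (-16 + 36)*(-4/5) = 20*(-4/5) = -16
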